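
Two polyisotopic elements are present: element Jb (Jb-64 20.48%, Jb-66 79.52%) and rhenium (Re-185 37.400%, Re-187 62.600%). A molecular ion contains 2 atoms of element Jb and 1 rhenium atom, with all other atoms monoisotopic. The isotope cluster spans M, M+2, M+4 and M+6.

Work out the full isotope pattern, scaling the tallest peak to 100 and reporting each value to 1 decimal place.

Element Jb pattern (n=2): 0.04194304 : 0.32571392 : 0.63234304
Rhenium pattern (n=1): 0.3740 : 0.6260
Convolve the two distributions (both contribute in 2-u steps):
  M: 0.04194304×0.3740 = 0.015687
  M+2: 0.04194304×0.6260 + 0.32571392×0.3740 = 0.148073
  M+4: 0.32571392×0.6260 + 0.63234304×0.3740 = 0.440393
  M+6: 0.63234304×0.6260 = 0.395847
Scale to base peak (0.440393) = 100: 3.6 : 33.6 : 100.0 : 89.9

3.6 : 33.6 : 100.0 : 89.9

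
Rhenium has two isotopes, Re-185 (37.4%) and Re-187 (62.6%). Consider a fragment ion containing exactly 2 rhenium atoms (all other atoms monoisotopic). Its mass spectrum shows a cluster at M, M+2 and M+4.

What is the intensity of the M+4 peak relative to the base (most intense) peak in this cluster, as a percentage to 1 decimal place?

83.7%

Term probabilities: M 0.1399, M+2 0.4682, M+4 0.3919. Base peak = M+2.
P(M+2) = C(2,1) × 0.374^1 × 0.626^1 = 2 × 0.3740 × 0.6260 = 0.468248 (base)
P(M+4) = C(2,2) × 0.374^0 × 0.626^2 = 1 × 1.0000 × 0.391876 = 0.391876
Relative intensity = 0.391876 / 0.468248 × 100 = 83.7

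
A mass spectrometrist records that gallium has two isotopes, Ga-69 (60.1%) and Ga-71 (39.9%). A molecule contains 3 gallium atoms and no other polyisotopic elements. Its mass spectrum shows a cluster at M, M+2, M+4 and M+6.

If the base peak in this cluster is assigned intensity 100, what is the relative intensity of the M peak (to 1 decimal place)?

(0.601 + 0.399)^3 gives M 0.2171, M+2 0.4324, M+4 0.2870, M+6 0.0635; the largest is M+2.
P(M+2) = C(3,1) × 0.601^2 × 0.399^1 = 3 × 0.361201 × 0.3990 = 0.432358 (base)
P(M) = C(3,0) × 0.601^3 × 0.399^0 = 1 × 0.2170818 × 1.0000 = 0.217082
Relative intensity = 0.217082 / 0.432358 × 100 = 50.2

50.2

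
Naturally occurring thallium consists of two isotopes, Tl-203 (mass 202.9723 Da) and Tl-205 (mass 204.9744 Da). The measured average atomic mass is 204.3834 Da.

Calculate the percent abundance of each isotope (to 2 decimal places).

Tl-203: 29.52%, Tl-205: 70.48%

Let x be the fractional abundance of Tl-203; then Tl-205 has abundance 1 − x.
202.9723·x + 204.9744·(1 − x) = 204.3834
(202.9723 − 204.9744)·x = 204.3834 − 204.9744
x = -0.5910 / -2.0021 = 0.29519 → 29.52% Tl-203, 70.48% Tl-205.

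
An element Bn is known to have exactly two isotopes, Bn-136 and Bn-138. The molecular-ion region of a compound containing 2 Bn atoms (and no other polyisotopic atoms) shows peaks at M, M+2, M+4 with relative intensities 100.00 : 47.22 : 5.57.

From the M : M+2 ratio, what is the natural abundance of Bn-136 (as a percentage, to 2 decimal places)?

80.90%

Let p = fractional abundance of Bn-136. I(M+2)/I(M) = [C(2,1)·p^1·(1−p)] / p^2 = 2·(1−p)/p = 47.22/100.00 = 0.4722
(1−p)/p = 0.4722/2 = 0.2361  ⇒  p = 1/(1 + 0.2361) = 0.8090
Bn-136: 80.90%, Bn-138: 19.10%.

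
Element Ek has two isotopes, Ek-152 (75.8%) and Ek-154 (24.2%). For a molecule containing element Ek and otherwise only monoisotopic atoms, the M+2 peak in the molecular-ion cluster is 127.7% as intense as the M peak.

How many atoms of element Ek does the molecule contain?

4

With n Ek atoms, P(M+2)/P(M) = C(n,1)·p^(n−1)q / p^n = n·q/p = n · 0.242/0.758.
n = 1.277 × 0.758/0.242 = 4.00 ≈ 4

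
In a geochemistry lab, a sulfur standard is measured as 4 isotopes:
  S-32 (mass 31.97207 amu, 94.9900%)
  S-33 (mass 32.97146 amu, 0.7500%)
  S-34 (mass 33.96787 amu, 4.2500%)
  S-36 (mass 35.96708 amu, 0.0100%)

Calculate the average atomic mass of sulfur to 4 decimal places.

32.0648 amu

Ar = Σ fᵢ·mᵢ = 0.949900 × 31.97207 + 0.007500 × 32.97146 + 0.042500 × 33.96787 + 0.000100 × 35.96708
= 30.370269 + 0.247286 + 1.443634 + 0.003597 = 32.064786 amu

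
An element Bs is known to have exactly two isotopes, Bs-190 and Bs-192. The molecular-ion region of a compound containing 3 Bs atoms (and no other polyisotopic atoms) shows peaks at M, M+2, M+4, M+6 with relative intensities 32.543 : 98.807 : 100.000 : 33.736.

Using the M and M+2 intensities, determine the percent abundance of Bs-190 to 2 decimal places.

If p is the fraction of Bs that is Bs-190, then I(M+2)/I(M) = [C(3,1)·p^2·(1−p)] / p^3 = 3·(1−p)/p = 98.807/32.543 = 3.0362
(1−p)/p = 3.0362/3 = 1.0121  ⇒  p = 1/(1 + 1.0121) = 0.4970
Bs-190: 49.70%, Bs-192: 50.30%.

49.70%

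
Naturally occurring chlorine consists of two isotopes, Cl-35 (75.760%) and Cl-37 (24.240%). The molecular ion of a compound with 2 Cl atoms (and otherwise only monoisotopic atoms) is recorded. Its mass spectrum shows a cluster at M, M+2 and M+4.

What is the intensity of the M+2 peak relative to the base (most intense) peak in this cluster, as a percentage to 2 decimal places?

(0.75760 + 0.24240)^2 gives M 0.5740, M+2 0.3673, M+4 0.0588; the largest is M.
P(M) = C(2,0) × 0.75760^2 × 0.24240^0 = 1 × 0.57395776 × 1.0000 = 0.573958 (base)
P(M+2) = C(2,1) × 0.75760^1 × 0.24240^1 = 2 × 0.7576 × 0.2424 = 0.367284
Relative intensity = 0.367284 / 0.573958 × 100 = 63.99

63.99%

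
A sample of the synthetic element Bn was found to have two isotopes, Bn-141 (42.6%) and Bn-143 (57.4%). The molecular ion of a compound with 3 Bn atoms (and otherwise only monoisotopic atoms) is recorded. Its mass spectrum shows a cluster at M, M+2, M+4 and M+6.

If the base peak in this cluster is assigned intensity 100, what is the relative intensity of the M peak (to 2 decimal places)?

18.36

(0.426 + 0.574)^3 gives M 0.0773, M+2 0.3125, M+4 0.4211, M+6 0.1891; the largest is M+4.
P(M+4) = C(3,2) × 0.426^1 × 0.574^2 = 3 × 0.4260 × 0.329476 = 0.421070 (base)
P(M) = C(3,0) × 0.426^3 × 0.574^0 = 1 × 0.07730878 × 1.0000 = 0.077309
Relative intensity = 0.077309 / 0.421070 × 100 = 18.36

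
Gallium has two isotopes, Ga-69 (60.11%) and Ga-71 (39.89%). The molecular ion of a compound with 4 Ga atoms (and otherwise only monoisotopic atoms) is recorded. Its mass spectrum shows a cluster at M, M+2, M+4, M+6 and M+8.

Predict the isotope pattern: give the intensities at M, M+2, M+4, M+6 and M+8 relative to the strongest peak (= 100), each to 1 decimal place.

37.7 : 100.0 : 99.5 : 44.0 : 7.3

Each Ga atom is independently Ga-69 (p = 0.6011) or Ga-71 (q = 0.3989); the cluster is the binomial expansion (p + q)^4.
P(M) = 0.6011^4 = 0.130553
P(M+2) = 4 × 0.6011^3 × 0.3989^1 = 0.346549
P(M+4) = 6 × 0.6011^2 × 0.3989^2 = 0.344963
P(M+6) = 4 × 0.6011^1 × 0.3989^3 = 0.152616
P(M+8) = 0.3989^4 = 0.025320
The M+2 peak is largest (0.346549); scaling to 100 gives 37.7 : 100.0 : 99.5 : 44.0 : 7.3.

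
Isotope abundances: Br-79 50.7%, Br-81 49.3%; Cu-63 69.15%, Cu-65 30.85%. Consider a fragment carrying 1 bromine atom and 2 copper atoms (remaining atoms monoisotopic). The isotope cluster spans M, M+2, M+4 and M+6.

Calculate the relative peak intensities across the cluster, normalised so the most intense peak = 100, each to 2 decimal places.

53.63 : 100.00 : 57.20 : 10.38

Bromine pattern (n=1): 0.5070 : 0.4930
Copper pattern (n=2): 0.47817225 : 0.4266555 : 0.09517225
Convolve the two distributions (both contribute in 2-u steps):
  M: 0.5070×0.47817225 = 0.242433
  M+2: 0.5070×0.4266555 + 0.4930×0.47817225 = 0.452053
  M+4: 0.5070×0.09517225 + 0.4930×0.4266555 = 0.258593
  M+6: 0.4930×0.09517225 = 0.046920
Scale to base peak (0.452053) = 100: 53.63 : 100.00 : 57.20 : 10.38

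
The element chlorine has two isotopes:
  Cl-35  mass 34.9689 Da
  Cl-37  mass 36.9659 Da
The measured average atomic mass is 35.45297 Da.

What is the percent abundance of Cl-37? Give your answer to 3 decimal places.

24.240%

Let x be the fractional abundance of Cl-35; then Cl-37 has abundance 1 − x.
34.9689·x + 36.9659·(1 − x) = 35.45297
(34.9689 − 36.9659)·x = 35.45297 − 36.9659
x = -1.51293 / -1.9970 = 0.75760 → 75.760% Cl-35, 24.240% Cl-37.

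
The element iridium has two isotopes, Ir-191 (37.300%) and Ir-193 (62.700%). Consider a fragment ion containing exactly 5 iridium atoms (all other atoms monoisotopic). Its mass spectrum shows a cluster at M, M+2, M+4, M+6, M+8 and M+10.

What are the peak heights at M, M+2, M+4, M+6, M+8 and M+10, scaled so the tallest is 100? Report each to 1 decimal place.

Expanding (0.37300 + 0.62700)^5:
P(M) = 0.37300^5 = 0.007220
P(M+2) = 5 × 0.37300^4 × 0.62700^1 = 0.060684
P(M+4) = 10 × 0.37300^3 × 0.62700^2 = 0.204015
P(M+6) = 10 × 0.37300^2 × 0.62700^3 = 0.342942
P(M+8) = 5 × 0.37300^1 × 0.62700^4 = 0.288237
P(M+10) = 0.62700^5 = 0.096903
The M+6 peak is largest (0.342942); scaling to 100 gives 2.1 : 17.7 : 59.5 : 100.0 : 84.0 : 28.3.

2.1 : 17.7 : 59.5 : 100.0 : 84.0 : 28.3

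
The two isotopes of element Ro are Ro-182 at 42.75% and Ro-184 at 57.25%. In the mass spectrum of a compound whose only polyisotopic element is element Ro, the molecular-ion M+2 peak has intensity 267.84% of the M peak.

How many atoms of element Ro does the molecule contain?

The M+2/M ratio from n Ro atoms is n · q/p = n · 0.5725/0.4275.
n = 2.6784 × 0.4275/0.5725 = 2.00 ≈ 2

2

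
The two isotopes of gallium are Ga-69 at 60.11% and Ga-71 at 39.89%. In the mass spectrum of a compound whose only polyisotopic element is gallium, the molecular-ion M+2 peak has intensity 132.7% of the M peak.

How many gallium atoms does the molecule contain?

2

For n independent Ga atoms, I(M+2)/I(M) = n · (abundance Ga-71) / (abundance Ga-69) = n · 0.3989/0.6011.
n = 1.327 × 0.6011/0.3989 = 2.00 ≈ 2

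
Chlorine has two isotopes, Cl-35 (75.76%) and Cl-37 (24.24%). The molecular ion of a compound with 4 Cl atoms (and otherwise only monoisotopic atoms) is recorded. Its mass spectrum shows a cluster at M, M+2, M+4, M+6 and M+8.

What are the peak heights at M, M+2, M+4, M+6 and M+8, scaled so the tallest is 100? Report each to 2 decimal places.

78.14 : 100.00 : 47.99 : 10.24 : 0.82

Each Cl atom is independently Cl-35 (p = 0.7576) or Cl-37 (q = 0.2424); the cluster is the binomial expansion (p + q)^4.
P(M) = 0.7576^4 = 0.329428
P(M+2) = 4 × 0.7576^3 × 0.2424^1 = 0.421612
P(M+4) = 6 × 0.7576^2 × 0.2424^2 = 0.202347
P(M+6) = 4 × 0.7576^1 × 0.2424^3 = 0.043162
P(M+8) = 0.2424^4 = 0.003452
The M+2 peak is largest (0.421612); scaling to 100 gives 78.14 : 100.00 : 47.99 : 10.24 : 0.82.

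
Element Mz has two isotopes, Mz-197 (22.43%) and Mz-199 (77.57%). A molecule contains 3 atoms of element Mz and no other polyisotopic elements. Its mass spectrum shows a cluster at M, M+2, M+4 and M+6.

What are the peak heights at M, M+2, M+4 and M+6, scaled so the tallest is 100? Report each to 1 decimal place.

Each Mz atom is independently Mz-197 (p = 0.2243) or Mz-199 (q = 0.7757); the cluster is the binomial expansion (p + q)^3.
P(M) = 0.2243^3 = 0.011285
P(M+2) = 3 × 0.2243^2 × 0.7757^1 = 0.117078
P(M+4) = 3 × 0.2243^1 × 0.7757^2 = 0.404891
P(M+6) = 0.7757^3 = 0.466747
The M+6 peak is largest (0.466747); scaling to 100 gives 2.4 : 25.1 : 86.7 : 100.0.

2.4 : 25.1 : 86.7 : 100.0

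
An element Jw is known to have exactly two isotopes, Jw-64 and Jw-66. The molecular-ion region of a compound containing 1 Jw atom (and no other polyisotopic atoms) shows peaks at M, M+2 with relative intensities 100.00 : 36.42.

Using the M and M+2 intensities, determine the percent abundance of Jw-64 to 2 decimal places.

Write p for the Jw-64 fraction. I(M+2)/I(M) = [C(1,1)·p^0·(1−p)] / p^1 = 1·(1−p)/p = 36.42/100.00 = 0.3642
(1−p)/p = 0.3642/1 = 0.3642  ⇒  p = 1/(1 + 0.3642) = 0.7330
Jw-64: 73.30%, Jw-66: 26.70%.

73.30%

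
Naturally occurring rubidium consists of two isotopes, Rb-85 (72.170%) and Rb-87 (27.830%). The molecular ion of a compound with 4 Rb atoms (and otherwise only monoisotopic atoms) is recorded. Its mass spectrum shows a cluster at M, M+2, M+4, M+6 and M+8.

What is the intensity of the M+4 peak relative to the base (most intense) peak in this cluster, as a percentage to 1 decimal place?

57.8%

(0.72170 + 0.27830)^4 gives M 0.2713, M+2 0.4184, M+4 0.2420, M+6 0.0622, M+8 0.0060; the largest is M+2.
P(M+2) = C(4,1) × 0.72170^3 × 0.27830^1 = 4 × 0.37589809 × 0.2783 = 0.418450 (base)
P(M+4) = C(4,2) × 0.72170^2 × 0.27830^2 = 6 × 0.52085089 × 0.07745089 = 0.242042
Relative intensity = 0.242042 / 0.418450 × 100 = 57.8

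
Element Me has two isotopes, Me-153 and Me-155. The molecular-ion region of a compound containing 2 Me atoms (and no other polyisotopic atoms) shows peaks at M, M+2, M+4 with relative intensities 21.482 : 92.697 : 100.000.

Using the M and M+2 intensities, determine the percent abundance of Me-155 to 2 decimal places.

68.33%

If p is the fraction of Me that is Me-153, then I(M+2)/I(M) = [C(2,1)·p^1·(1−p)] / p^2 = 2·(1−p)/p = 92.697/21.482 = 4.3151
(1−p)/p = 4.3151/2 = 2.1576  ⇒  p = 1/(1 + 2.1576) = 0.3167
Me-153: 31.67%, Me-155: 68.33%.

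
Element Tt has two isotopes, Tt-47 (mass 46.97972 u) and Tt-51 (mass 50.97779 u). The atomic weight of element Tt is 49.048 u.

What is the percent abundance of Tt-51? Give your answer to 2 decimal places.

Let x be the fractional abundance of Tt-47; then Tt-51 has abundance 1 − x.
46.97972·x + 50.97779·(1 − x) = 49.048
(46.97972 − 50.97779)·x = 49.048 − 50.97779
x = -1.92979 / -3.99807 = 0.48268 → 48.27% Tt-47, 51.73% Tt-51.

51.73%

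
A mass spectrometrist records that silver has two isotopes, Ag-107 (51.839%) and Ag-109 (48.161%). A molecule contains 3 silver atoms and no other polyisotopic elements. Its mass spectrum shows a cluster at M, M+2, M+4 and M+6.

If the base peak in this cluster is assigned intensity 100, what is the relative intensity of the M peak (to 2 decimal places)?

(0.51839 + 0.48161)^3 gives M 0.1393, M+2 0.3883, M+4 0.3607, M+6 0.1117; the largest is M+2.
P(M+2) = C(3,1) × 0.51839^2 × 0.48161^1 = 3 × 0.26872819 × 0.48161 = 0.388267 (base)
P(M) = C(3,0) × 0.51839^3 × 0.48161^0 = 1 × 0.13930601 × 1.0000 = 0.139306
Relative intensity = 0.139306 / 0.388267 × 100 = 35.88

35.88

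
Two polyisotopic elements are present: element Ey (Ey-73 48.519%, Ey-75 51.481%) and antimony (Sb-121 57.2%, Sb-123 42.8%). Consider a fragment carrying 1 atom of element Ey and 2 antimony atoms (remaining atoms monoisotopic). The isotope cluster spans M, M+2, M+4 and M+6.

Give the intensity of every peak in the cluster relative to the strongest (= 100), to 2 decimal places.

39.10 : 100.00 : 83.98 : 23.23

Element Ey pattern (n=1): 0.48519 : 0.51481
Antimony pattern (n=2): 0.327184 : 0.489632 : 0.183184
Convolve the two distributions (both contribute in 2-u steps):
  M: 0.48519×0.327184 = 0.158746
  M+2: 0.48519×0.489632 + 0.51481×0.327184 = 0.406002
  M+4: 0.48519×0.183184 + 0.51481×0.489632 = 0.340946
  M+6: 0.51481×0.183184 = 0.094305
Scale to base peak (0.406002) = 100: 39.10 : 100.00 : 83.98 : 23.23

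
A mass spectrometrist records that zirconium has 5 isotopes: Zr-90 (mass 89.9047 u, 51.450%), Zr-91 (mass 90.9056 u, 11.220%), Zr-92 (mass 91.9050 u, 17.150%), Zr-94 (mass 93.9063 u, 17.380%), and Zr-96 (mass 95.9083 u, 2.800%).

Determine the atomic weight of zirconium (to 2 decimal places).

91.22 u

Weight each isotope mass by its fractional abundance: 0.51450 × 89.9047 + 0.11220 × 90.9056 + 0.17150 × 91.9050 + 0.17380 × 93.9063 + 0.02800 × 95.9083
= 46.25597 + 10.19961 + 15.76171 + 16.32091 + 2.68543 = 91.22363 u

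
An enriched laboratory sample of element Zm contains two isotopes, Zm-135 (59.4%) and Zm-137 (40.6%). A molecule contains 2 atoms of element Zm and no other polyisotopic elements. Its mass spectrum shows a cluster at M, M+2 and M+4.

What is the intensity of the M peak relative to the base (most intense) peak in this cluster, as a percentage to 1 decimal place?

73.2%

Term probabilities: M 0.3528, M+2 0.4823, M+4 0.1648. Base peak = M+2.
P(M+2) = C(2,1) × 0.594^1 × 0.406^1 = 2 × 0.5940 × 0.4060 = 0.482328 (base)
P(M) = C(2,0) × 0.594^2 × 0.406^0 = 1 × 0.352836 × 1.0000 = 0.352836
Relative intensity = 0.352836 / 0.482328 × 100 = 73.2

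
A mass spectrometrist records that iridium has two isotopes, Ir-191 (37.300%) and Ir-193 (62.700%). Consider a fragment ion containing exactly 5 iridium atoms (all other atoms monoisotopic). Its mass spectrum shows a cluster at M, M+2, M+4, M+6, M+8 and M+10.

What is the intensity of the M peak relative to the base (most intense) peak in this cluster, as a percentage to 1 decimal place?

2.1%

Term probabilities: M 0.0072, M+2 0.0607, M+4 0.2040, M+6 0.3429, M+8 0.2882, M+10 0.0969. Base peak = M+6.
P(M+6) = C(5,3) × 0.37300^2 × 0.62700^3 = 10 × 0.139129 × 0.24649188 = 0.342942 (base)
P(M) = C(5,0) × 0.37300^5 × 0.62700^0 = 1 × 0.00722012 × 1.0000 = 0.007220
Relative intensity = 0.007220 / 0.342942 × 100 = 2.1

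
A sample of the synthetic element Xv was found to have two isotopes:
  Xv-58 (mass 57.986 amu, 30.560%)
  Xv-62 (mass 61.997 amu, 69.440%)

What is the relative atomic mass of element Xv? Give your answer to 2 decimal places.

Ar = Σ fᵢ·mᵢ = 0.30560 × 57.986 + 0.69440 × 61.997
= 17.7205 + 43.0507 = 60.7712 amu

60.77 amu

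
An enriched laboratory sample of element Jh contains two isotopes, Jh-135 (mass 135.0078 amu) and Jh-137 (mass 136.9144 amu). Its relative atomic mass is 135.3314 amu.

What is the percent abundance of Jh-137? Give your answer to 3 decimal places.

16.973%

Let x be the fractional abundance of Jh-135; then Jh-137 has abundance 1 − x.
135.0078·x + 136.9144·(1 − x) = 135.3314
(135.0078 − 136.9144)·x = 135.3314 − 136.9144
x = -1.5830 / -1.9066 = 0.83027 → 83.027% Jh-135, 16.973% Jh-137.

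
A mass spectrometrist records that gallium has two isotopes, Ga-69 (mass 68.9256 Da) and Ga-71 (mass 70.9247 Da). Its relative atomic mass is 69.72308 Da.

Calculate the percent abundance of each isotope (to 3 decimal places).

Ga-69: 60.108%, Ga-71: 39.892%

Writing the weighted mean with unknown fraction x of Ga-69:
68.9256·x + 70.9247·(1 − x) = 69.72308
(68.9256 − 70.9247)·x = 69.72308 − 70.9247
x = -1.20162 / -1.9991 = 0.60108 → 60.108% Ga-69, 39.892% Ga-71.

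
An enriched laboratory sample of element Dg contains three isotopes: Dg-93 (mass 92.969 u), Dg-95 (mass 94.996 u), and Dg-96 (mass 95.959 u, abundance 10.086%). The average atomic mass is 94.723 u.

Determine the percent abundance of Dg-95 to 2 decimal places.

71.65%

The remaining 89.914% is split between Dg-93 (fraction x) and Dg-95 (fraction 0.89914 − x).
Substituting: 92.969x + 94.996(0.89914 − x) = 85.04457526
(92.969 − 94.996)x = -0.37012818  ⇒  x = 0.18260, y = 0.71654
Dg-93: 18.26%, Dg-95: 71.65%.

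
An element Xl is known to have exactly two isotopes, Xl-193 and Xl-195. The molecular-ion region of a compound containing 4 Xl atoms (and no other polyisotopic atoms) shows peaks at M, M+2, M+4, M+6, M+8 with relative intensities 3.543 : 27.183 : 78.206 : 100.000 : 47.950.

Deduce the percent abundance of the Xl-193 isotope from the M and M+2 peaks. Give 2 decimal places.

Write p for the Xl-193 fraction. I(M+2)/I(M) = [C(4,1)·p^3·(1−p)] / p^4 = 4·(1−p)/p = 27.183/3.543 = 7.6723
(1−p)/p = 7.6723/4 = 1.9181  ⇒  p = 1/(1 + 1.9181) = 0.3427
Xl-193: 34.27%, Xl-195: 65.73%.

34.27%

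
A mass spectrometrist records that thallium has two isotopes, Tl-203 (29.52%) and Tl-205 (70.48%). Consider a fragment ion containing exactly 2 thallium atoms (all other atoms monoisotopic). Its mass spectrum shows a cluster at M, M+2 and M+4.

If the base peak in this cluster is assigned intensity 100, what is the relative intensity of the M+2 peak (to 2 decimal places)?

83.77

(0.2952 + 0.7048)^2 gives M 0.0871, M+2 0.4161, M+4 0.4967; the largest is M+4.
P(M+4) = C(2,2) × 0.2952^0 × 0.7048^2 = 1 × 1.0000 × 0.49674304 = 0.496743 (base)
P(M+2) = C(2,1) × 0.2952^1 × 0.7048^1 = 2 × 0.2952 × 0.7048 = 0.416114
Relative intensity = 0.416114 / 0.496743 × 100 = 83.77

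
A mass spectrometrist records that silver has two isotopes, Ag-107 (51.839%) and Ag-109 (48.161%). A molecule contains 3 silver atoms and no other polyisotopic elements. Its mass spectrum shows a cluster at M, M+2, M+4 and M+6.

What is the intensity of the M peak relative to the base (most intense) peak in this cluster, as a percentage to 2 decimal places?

Binomial terms of (0.51839 + 0.48161)^3: M 0.1393, M+2 0.3883, M+4 0.3607, M+6 0.1117 → M+2 is the base peak.
P(M+2) = C(3,1) × 0.51839^2 × 0.48161^1 = 3 × 0.26872819 × 0.48161 = 0.388267 (base)
P(M) = C(3,0) × 0.51839^3 × 0.48161^0 = 1 × 0.13930601 × 1.0000 = 0.139306
Relative intensity = 0.139306 / 0.388267 × 100 = 35.88

35.88%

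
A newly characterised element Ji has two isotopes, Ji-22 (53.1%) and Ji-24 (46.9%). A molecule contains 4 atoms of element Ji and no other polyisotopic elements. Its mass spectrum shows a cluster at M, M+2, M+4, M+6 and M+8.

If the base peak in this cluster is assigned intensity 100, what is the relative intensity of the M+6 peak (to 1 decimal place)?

58.9

Term probabilities: M 0.0795, M+2 0.2809, M+4 0.3721, M+6 0.2191, M+8 0.0484. Base peak = M+4.
P(M+4) = C(4,2) × 0.531^2 × 0.469^2 = 6 × 0.281961 × 0.219961 = 0.372123 (base)
P(M+6) = C(4,3) × 0.531^1 × 0.469^3 = 4 × 0.5310 × 0.10316171 = 0.219115
Relative intensity = 0.219115 / 0.372123 × 100 = 58.9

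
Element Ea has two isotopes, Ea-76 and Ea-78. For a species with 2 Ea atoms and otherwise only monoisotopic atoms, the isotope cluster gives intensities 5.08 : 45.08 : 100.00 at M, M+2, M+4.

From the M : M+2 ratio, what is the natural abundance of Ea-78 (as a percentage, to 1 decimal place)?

81.6%

Write p for the Ea-76 fraction. I(M+2)/I(M) = [C(2,1)·p^1·(1−p)] / p^2 = 2·(1−p)/p = 45.08/5.08 = 8.8740
(1−p)/p = 8.8740/2 = 4.4370  ⇒  p = 1/(1 + 4.4370) = 0.1839
Ea-76: 18.4%, Ea-78: 81.6%.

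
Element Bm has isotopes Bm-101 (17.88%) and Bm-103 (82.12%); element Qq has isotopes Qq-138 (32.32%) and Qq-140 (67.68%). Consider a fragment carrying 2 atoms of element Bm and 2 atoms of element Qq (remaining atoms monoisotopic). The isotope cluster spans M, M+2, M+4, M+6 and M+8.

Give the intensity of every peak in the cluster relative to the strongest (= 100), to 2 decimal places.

Element Bm pattern (n=2): 0.03196944 : 0.29366112 : 0.67436944
Element Qq pattern (n=2): 0.10445824 : 0.43748352 : 0.45805824
Convolve the two distributions (both contribute in 2-u steps):
  M: 0.03196944×0.10445824 = 0.003339
  M+2: 0.03196944×0.43748352 + 0.29366112×0.10445824 = 0.044661
  M+4: 0.03196944×0.45805824 + 0.29366112×0.43748352 + 0.67436944×0.10445824 = 0.213559
  M+6: 0.29366112×0.45805824 + 0.67436944×0.43748352 = 0.429539
  M+8: 0.67436944×0.45805824 = 0.308900
Scale to base peak (0.429539) = 100: 0.78 : 10.40 : 49.72 : 100.00 : 71.91

0.78 : 10.40 : 49.72 : 100.00 : 71.91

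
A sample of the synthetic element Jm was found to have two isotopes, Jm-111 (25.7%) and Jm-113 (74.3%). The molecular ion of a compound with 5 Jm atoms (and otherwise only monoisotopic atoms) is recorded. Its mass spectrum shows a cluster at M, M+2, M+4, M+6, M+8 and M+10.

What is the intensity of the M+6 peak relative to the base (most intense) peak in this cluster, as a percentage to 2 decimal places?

69.18%

Term probabilities: M 0.0011, M+2 0.0162, M+4 0.0937, M+6 0.2709, M+8 0.3916, M+10 0.2264. Base peak = M+8.
P(M+8) = C(5,4) × 0.257^1 × 0.743^4 = 5 × 0.2570 × 0.3047581 = 0.391614 (base)
P(M+6) = C(5,3) × 0.257^2 × 0.743^3 = 10 × 0.066049 × 0.41017241 = 0.270915
Relative intensity = 0.270915 / 0.391614 × 100 = 69.18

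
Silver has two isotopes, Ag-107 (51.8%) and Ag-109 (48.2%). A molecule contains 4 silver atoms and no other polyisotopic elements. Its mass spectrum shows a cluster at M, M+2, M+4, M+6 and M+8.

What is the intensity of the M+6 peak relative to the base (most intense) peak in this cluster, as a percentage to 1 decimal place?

(0.518 + 0.482)^4 gives M 0.0720, M+2 0.2680, M+4 0.3740, M+6 0.2320, M+8 0.0540; the largest is M+4.
P(M+4) = C(4,2) × 0.518^2 × 0.482^2 = 6 × 0.268324 × 0.232324 = 0.374029 (base)
P(M+6) = C(4,3) × 0.518^1 × 0.482^3 = 4 × 0.5180 × 0.11198017 = 0.232023
Relative intensity = 0.232023 / 0.374029 × 100 = 62.0

62.0%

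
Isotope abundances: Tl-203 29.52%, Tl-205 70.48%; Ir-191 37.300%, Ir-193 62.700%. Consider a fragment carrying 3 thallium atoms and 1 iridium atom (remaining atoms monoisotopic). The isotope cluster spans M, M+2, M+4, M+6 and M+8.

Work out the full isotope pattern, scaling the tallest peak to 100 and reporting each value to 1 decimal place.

2.4 : 20.9 : 68.8 : 100.0 : 54.0

Thallium pattern (n=3): 0.02572463 : 0.18425524 : 0.43991564 : 0.35010449
Iridium pattern (n=1): 0.3730 : 0.6270
Convolve the two distributions (both contribute in 2-u steps):
  M: 0.02572463×0.3730 = 0.009595
  M+2: 0.02572463×0.6270 + 0.18425524×0.3730 = 0.084857
  M+4: 0.18425524×0.6270 + 0.43991564×0.3730 = 0.279617
  M+6: 0.43991564×0.6270 + 0.35010449×0.3730 = 0.406416
  M+8: 0.35010449×0.6270 = 0.219516
Scale to base peak (0.406416) = 100: 2.4 : 20.9 : 68.8 : 100.0 : 54.0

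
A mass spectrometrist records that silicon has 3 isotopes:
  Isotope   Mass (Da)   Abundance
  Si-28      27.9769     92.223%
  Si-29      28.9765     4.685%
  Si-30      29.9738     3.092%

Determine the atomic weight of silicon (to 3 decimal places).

Ar = Σ fᵢ·mᵢ = 0.92223 × 27.9769 + 0.04685 × 28.9765 + 0.03092 × 29.9738
= 25.80114 + 1.35755 + 0.92679 = 28.08548 Da

28.085 Da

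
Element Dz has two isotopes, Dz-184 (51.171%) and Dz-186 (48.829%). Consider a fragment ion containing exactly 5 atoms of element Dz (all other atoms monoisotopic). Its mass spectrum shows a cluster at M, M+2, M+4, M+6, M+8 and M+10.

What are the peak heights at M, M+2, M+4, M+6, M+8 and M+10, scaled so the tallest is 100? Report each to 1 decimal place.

11.0 : 52.4 : 100.0 : 95.4 : 45.5 : 8.7

The 5 Dz atoms are independent, so intensities follow the terms of (0.51171 + 0.48829)^5.
P(M) = 0.51171^5 = 0.035085
P(M+2) = 5 × 0.51171^4 × 0.48829^1 = 0.167395
P(M+4) = 10 × 0.51171^3 × 0.48829^2 = 0.319468
P(M+6) = 10 × 0.51171^2 × 0.48829^3 = 0.304847
P(M+8) = 5 × 0.51171^1 × 0.48829^4 = 0.145447
P(M+10) = 0.48829^5 = 0.027758
The M+4 peak is largest (0.319468); scaling to 100 gives 11.0 : 52.4 : 100.0 : 95.4 : 45.5 : 8.7.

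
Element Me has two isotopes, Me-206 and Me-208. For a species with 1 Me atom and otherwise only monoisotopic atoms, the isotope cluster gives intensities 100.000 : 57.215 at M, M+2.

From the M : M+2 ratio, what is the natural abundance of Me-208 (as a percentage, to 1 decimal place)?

Write p for the Me-206 fraction. I(M+2)/I(M) = [C(1,1)·p^0·(1−p)] / p^1 = 1·(1−p)/p = 57.215/100.000 = 0.5722
(1−p)/p = 0.5722/1 = 0.5722  ⇒  p = 1/(1 + 0.5722) = 0.6361
Me-206: 63.6%, Me-208: 36.4%.

36.4%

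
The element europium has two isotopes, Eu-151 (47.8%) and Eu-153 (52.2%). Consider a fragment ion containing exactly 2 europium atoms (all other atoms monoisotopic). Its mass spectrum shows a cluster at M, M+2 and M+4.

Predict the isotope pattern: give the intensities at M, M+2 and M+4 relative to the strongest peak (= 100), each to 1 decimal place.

45.8 : 100.0 : 54.6

Each Eu atom is independently Eu-151 (p = 0.478) or Eu-153 (q = 0.522); the cluster is the binomial expansion (p + q)^2.
P(M) = 0.478^2 = 0.228484
P(M+2) = 2 × 0.478^1 × 0.522^1 = 0.499032
P(M+4) = 0.522^2 = 0.272484
The M+2 peak is largest (0.499032); scaling to 100 gives 45.8 : 100.0 : 54.6.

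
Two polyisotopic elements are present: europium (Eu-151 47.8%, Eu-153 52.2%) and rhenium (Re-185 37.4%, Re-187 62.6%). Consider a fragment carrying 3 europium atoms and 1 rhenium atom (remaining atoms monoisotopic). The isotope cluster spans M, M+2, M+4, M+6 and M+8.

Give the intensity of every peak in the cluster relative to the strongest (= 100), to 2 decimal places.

Europium pattern (n=3): 0.10921535 : 0.35780594 : 0.39074206 : 0.14223665
Rhenium pattern (n=1): 0.3740 : 0.6260
Convolve the two distributions (both contribute in 2-u steps):
  M: 0.10921535×0.3740 = 0.040847
  M+2: 0.10921535×0.6260 + 0.35780594×0.3740 = 0.202188
  M+4: 0.35780594×0.6260 + 0.39074206×0.3740 = 0.370124
  M+6: 0.39074206×0.6260 + 0.14223665×0.3740 = 0.297801
  M+8: 0.14223665×0.6260 = 0.089040
Scale to base peak (0.370124) = 100: 11.04 : 54.63 : 100.00 : 80.46 : 24.06

11.04 : 54.63 : 100.00 : 80.46 : 24.06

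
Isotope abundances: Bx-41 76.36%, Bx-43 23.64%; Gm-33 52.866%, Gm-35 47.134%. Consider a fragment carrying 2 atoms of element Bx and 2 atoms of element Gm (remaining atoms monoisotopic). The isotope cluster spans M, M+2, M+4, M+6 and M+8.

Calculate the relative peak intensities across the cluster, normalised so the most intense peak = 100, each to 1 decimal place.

Element Bx pattern (n=2): 0.58308496 : 0.36103008 : 0.05588496
Element Gm pattern (n=2): 0.2794814 : 0.49835721 : 0.2221614
Convolve the two distributions (both contribute in 2-u steps):
  M: 0.58308496×0.2794814 = 0.162961
  M+2: 0.58308496×0.49835721 + 0.36103008×0.2794814 = 0.391486
  M+4: 0.58308496×0.2221614 + 0.36103008×0.49835721 + 0.05588496×0.2794814 = 0.325080
  M+6: 0.36103008×0.2221614 + 0.05588496×0.49835721 = 0.108058
  M+8: 0.05588496×0.2221614 = 0.012415
Scale to base peak (0.391486) = 100: 41.6 : 100.0 : 83.0 : 27.6 : 3.2

41.6 : 100.0 : 83.0 : 27.6 : 3.2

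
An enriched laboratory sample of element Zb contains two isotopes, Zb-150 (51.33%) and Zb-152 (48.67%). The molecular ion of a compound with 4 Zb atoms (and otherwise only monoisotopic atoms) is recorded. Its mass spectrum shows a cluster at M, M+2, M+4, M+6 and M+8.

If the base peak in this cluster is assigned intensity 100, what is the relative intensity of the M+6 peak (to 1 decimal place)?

Binomial terms of (0.5133 + 0.4867)^4: M 0.0694, M+2 0.2633, M+4 0.3745, M+6 0.2367, M+8 0.0561 → M+4 is the base peak.
P(M+4) = C(4,2) × 0.5133^2 × 0.4867^2 = 6 × 0.26347689 × 0.23687689 = 0.374470 (base)
P(M+6) = C(4,3) × 0.5133^1 × 0.4867^3 = 4 × 0.5133 × 0.11528798 = 0.236709
Relative intensity = 0.236709 / 0.374470 × 100 = 63.2

63.2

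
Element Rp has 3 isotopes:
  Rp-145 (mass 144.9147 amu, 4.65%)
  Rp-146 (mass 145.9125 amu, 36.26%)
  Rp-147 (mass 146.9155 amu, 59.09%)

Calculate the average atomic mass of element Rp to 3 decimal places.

146.459 amu

The abundance-weighted mean is 0.0465 × 144.9147 + 0.3626 × 145.9125 + 0.5909 × 146.9155
= 6.73853 + 52.90787 + 86.81237 = 146.45877 amu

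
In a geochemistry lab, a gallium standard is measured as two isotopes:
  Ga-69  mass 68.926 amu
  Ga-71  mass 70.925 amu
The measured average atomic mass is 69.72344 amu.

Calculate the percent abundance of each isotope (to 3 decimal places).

With x = fraction of Ga-69 (so Ga-71 is 1 − x):
68.926·x + 70.925·(1 − x) = 69.72344
(68.926 − 70.925)·x = 69.72344 − 70.925
x = -1.20156 / -1.999 = 0.60108 → 60.108% Ga-69, 39.892% Ga-71.

Ga-69: 60.108%, Ga-71: 39.892%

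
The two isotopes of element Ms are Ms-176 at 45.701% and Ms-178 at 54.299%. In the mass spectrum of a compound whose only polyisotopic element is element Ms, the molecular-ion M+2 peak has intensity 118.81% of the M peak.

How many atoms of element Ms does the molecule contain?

With n Ms atoms, P(M+2)/P(M) = C(n,1)·p^(n−1)q / p^n = n·q/p = n · 0.54299/0.45701.
n = 1.1881 × 0.45701/0.54299 = 1.00 ≈ 1

1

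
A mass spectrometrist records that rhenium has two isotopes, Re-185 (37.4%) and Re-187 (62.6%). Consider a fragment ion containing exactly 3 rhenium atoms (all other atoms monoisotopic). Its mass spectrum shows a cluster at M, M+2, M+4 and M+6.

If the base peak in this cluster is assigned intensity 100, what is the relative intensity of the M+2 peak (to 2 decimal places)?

Term probabilities: M 0.0523, M+2 0.2627, M+4 0.4397, M+6 0.2453. Base peak = M+4.
P(M+4) = C(3,2) × 0.374^1 × 0.626^2 = 3 × 0.3740 × 0.391876 = 0.439685 (base)
P(M+2) = C(3,1) × 0.374^2 × 0.626^1 = 3 × 0.139876 × 0.6260 = 0.262687
Relative intensity = 0.262687 / 0.439685 × 100 = 59.74

59.74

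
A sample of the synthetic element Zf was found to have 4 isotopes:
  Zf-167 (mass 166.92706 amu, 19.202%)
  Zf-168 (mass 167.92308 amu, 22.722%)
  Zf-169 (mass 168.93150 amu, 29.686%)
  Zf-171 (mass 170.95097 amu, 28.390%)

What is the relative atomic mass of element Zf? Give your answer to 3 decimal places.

168.891 amu

Weight each isotope mass by its fractional abundance: 0.19202 × 166.92706 + 0.22722 × 167.92308 + 0.29686 × 168.93150 + 0.28390 × 170.95097
= 32.053334 + 38.155482 + 50.149005 + 48.532980 = 168.890801 amu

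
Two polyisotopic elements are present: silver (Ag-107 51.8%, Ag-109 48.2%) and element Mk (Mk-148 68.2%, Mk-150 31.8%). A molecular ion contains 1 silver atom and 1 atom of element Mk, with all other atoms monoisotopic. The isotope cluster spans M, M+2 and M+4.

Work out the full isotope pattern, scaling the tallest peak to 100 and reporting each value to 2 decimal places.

Silver pattern (n=1): 0.5180 : 0.4820
Element Mk pattern (n=1): 0.6820 : 0.3180
Convolve the two distributions (both contribute in 2-u steps):
  M: 0.5180×0.6820 = 0.353276
  M+2: 0.5180×0.3180 + 0.4820×0.6820 = 0.493448
  M+4: 0.4820×0.3180 = 0.153276
Scale to base peak (0.493448) = 100: 71.59 : 100.00 : 31.06

71.59 : 100.00 : 31.06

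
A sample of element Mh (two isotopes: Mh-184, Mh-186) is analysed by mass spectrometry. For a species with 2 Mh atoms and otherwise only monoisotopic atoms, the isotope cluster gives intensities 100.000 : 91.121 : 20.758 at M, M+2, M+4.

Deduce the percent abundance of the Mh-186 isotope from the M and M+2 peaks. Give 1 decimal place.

31.3%

Let p = fractional abundance of Mh-184. I(M+2)/I(M) = [C(2,1)·p^1·(1−p)] / p^2 = 2·(1−p)/p = 91.121/100.000 = 0.9112
(1−p)/p = 0.9112/2 = 0.4556  ⇒  p = 1/(1 + 0.4556) = 0.6870
Mh-184: 68.7%, Mh-186: 31.3%.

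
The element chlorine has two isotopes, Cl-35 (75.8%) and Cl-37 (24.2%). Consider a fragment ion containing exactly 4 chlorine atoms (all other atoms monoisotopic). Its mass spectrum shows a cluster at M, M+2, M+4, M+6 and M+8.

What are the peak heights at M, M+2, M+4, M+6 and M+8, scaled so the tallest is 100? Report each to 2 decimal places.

78.31 : 100.00 : 47.89 : 10.19 : 0.81

The 4 Cl atoms are independent, so intensities follow the terms of (0.758 + 0.242)^4.
P(M) = 0.758^4 = 0.330124
P(M+2) = 4 × 0.758^3 × 0.242^1 = 0.421583
P(M+4) = 6 × 0.758^2 × 0.242^2 = 0.201893
P(M+6) = 4 × 0.758^1 × 0.242^3 = 0.042971
P(M+8) = 0.242^4 = 0.003430
The M+2 peak is largest (0.421583); scaling to 100 gives 78.31 : 100.00 : 47.89 : 10.19 : 0.81.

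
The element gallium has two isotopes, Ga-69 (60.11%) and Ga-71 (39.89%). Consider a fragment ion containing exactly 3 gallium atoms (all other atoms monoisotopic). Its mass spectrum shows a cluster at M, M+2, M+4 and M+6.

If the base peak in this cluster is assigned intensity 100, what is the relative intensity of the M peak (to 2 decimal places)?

Term probabilities: M 0.2172, M+2 0.4324, M+4 0.2869, M+6 0.0635. Base peak = M+2.
P(M+2) = C(3,1) × 0.6011^2 × 0.3989^1 = 3 × 0.36132121 × 0.3989 = 0.432393 (base)
P(M) = C(3,0) × 0.6011^3 × 0.3989^0 = 1 × 0.21719018 × 1.0000 = 0.217190
Relative intensity = 0.217190 / 0.432393 × 100 = 50.23

50.23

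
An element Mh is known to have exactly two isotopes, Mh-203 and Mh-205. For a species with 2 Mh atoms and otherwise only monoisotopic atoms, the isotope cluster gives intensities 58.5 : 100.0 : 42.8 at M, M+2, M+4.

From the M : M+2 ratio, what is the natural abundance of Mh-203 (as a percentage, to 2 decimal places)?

53.92%

Write p for the Mh-203 fraction. I(M+2)/I(M) = [C(2,1)·p^1·(1−p)] / p^2 = 2·(1−p)/p = 100.0/58.5 = 1.7094
(1−p)/p = 1.7094/2 = 0.8547  ⇒  p = 1/(1 + 0.8547) = 0.5392
Mh-203: 53.92%, Mh-205: 46.08%.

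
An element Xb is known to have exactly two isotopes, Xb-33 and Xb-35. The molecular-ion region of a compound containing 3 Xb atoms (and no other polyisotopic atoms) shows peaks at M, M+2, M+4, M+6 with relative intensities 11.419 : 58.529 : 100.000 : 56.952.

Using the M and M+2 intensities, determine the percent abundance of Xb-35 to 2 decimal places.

If p is the fraction of Xb that is Xb-33, then I(M+2)/I(M) = [C(3,1)·p^2·(1−p)] / p^3 = 3·(1−p)/p = 58.529/11.419 = 5.1256
(1−p)/p = 5.1256/3 = 1.7085  ⇒  p = 1/(1 + 1.7085) = 0.3692
Xb-33: 36.92%, Xb-35: 63.08%.

63.08%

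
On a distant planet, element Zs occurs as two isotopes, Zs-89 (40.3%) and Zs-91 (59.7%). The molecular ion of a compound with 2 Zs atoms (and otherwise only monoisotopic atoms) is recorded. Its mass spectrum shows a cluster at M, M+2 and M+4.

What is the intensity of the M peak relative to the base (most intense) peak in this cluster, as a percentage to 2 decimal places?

33.75%

Term probabilities: M 0.1624, M+2 0.4812, M+4 0.3564. Base peak = M+2.
P(M+2) = C(2,1) × 0.403^1 × 0.597^1 = 2 × 0.4030 × 0.5970 = 0.481182 (base)
P(M) = C(2,0) × 0.403^2 × 0.597^0 = 1 × 0.162409 × 1.0000 = 0.162409
Relative intensity = 0.162409 / 0.481182 × 100 = 33.75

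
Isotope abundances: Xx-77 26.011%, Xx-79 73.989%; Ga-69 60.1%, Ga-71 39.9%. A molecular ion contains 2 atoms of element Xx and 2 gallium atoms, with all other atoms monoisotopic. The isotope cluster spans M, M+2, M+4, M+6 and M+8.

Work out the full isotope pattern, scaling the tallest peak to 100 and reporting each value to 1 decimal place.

6.2 : 43.6 : 100.0 : 82.4 : 22.2

Element Xx pattern (n=2): 0.06765721 : 0.38490558 : 0.54743721
Gallium pattern (n=2): 0.361201 : 0.479598 : 0.159201
Convolve the two distributions (both contribute in 2-u steps):
  M: 0.06765721×0.361201 = 0.024438
  M+2: 0.06765721×0.479598 + 0.38490558×0.361201 = 0.171477
  M+4: 0.06765721×0.159201 + 0.38490558×0.479598 + 0.54743721×0.361201 = 0.393106
  M+6: 0.38490558×0.159201 + 0.54743721×0.479598 = 0.323827
  M+8: 0.54743721×0.159201 = 0.087153
Scale to base peak (0.393106) = 100: 6.2 : 43.6 : 100.0 : 82.4 : 22.2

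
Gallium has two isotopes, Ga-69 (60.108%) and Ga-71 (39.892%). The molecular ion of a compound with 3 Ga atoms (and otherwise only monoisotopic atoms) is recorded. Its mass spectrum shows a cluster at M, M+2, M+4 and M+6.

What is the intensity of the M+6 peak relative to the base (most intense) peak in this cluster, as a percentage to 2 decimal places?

14.68%

Term probabilities: M 0.2172, M+2 0.4324, M+4 0.2870, M+6 0.0635. Base peak = M+2.
P(M+2) = C(3,1) × 0.60108^2 × 0.39892^1 = 3 × 0.36129717 × 0.39892 = 0.432386 (base)
P(M+6) = C(3,3) × 0.60108^0 × 0.39892^3 = 1 × 1.0000 × 0.063483 = 0.063483
Relative intensity = 0.063483 / 0.432386 × 100 = 14.68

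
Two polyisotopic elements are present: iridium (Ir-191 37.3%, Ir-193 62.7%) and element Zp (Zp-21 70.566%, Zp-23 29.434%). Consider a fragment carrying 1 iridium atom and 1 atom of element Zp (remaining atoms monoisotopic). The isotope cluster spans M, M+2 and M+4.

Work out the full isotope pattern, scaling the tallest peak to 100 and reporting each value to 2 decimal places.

47.66 : 100.00 : 33.42

Iridium pattern (n=1): 0.3730 : 0.6270
Element Zp pattern (n=1): 0.70566 : 0.29434
Convolve the two distributions (both contribute in 2-u steps):
  M: 0.3730×0.70566 = 0.263211
  M+2: 0.3730×0.29434 + 0.6270×0.70566 = 0.552238
  M+4: 0.6270×0.29434 = 0.184551
Scale to base peak (0.552238) = 100: 47.66 : 100.00 : 33.42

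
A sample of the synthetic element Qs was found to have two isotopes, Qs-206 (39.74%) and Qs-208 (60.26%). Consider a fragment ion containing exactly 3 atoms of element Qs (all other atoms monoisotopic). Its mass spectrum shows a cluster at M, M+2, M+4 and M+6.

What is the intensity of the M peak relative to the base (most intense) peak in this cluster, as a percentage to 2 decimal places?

14.50%

(0.3974 + 0.6026)^3 gives M 0.0628, M+2 0.2855, M+4 0.4329, M+6 0.2188; the largest is M+4.
P(M+4) = C(3,2) × 0.3974^1 × 0.6026^2 = 3 × 0.3974 × 0.36312676 = 0.432920 (base)
P(M) = C(3,0) × 0.3974^3 × 0.6026^0 = 1 × 0.06276009 × 1.0000 = 0.062760
Relative intensity = 0.062760 / 0.432920 × 100 = 14.50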